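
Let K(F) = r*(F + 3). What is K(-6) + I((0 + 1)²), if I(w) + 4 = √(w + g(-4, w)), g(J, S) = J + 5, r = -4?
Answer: 8 + √2 ≈ 9.4142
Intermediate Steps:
g(J, S) = 5 + J
K(F) = -12 - 4*F (K(F) = -4*(F + 3) = -4*(3 + F) = -12 - 4*F)
I(w) = -4 + √(1 + w) (I(w) = -4 + √(w + (5 - 4)) = -4 + √(w + 1) = -4 + √(1 + w))
K(-6) + I((0 + 1)²) = (-12 - 4*(-6)) + (-4 + √(1 + (0 + 1)²)) = (-12 + 24) + (-4 + √(1 + 1²)) = 12 + (-4 + √(1 + 1)) = 12 + (-4 + √2) = 8 + √2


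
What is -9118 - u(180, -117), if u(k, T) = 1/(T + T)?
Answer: -2133611/234 ≈ -9118.0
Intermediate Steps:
u(k, T) = 1/(2*T)
-9118 - u(180, -117) = -9118 - 1/(2*(-117)) = -9118 - (-1)/(2*117) = -9118 - 1*(-1/234) = -9118 + 1/234 = -2133611/234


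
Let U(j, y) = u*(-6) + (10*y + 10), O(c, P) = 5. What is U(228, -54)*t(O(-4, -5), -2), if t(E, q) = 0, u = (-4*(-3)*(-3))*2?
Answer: 0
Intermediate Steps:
u = -72 (u = (12*(-3))*2 = -36*2 = -72)
U(j, y) = 442 + 10*y (U(j, y) = -72*(-6) + (10*y + 10) = 432 + (10 + 10*y) = 442 + 10*y)
U(228, -54)*t(O(-4, -5), -2) = (442 + 10*(-54))*0 = (442 - 540)*0 = -98*0 = 0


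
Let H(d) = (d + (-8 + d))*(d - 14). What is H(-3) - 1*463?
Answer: -225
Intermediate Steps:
H(d) = (-14 + d)*(-8 + 2*d) (H(d) = (-8 + 2*d)*(-14 + d) = (-14 + d)*(-8 + 2*d))
H(-3) - 1*463 = (112 - 36*(-3) + 2*(-3)**2) - 1*463 = (112 + 108 + 2*9) - 463 = (112 + 108 + 18) - 463 = 238 - 463 = -225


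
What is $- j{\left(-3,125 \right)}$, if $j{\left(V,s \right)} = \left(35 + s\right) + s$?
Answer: $-285$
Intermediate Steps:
$j{\left(V,s \right)} = 35 + 2 s$
$- j{\left(-3,125 \right)} = - (35 + 2 \cdot 125) = - (35 + 250) = \left(-1\right) 285 = -285$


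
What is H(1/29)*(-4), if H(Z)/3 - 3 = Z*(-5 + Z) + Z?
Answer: -28896/841 ≈ -34.359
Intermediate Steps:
H(Z) = 9 + 3*Z + 3*Z*(-5 + Z) (H(Z) = 9 + 3*(Z*(-5 + Z) + Z) = 9 + 3*(Z + Z*(-5 + Z)) = 9 + (3*Z + 3*Z*(-5 + Z)) = 9 + 3*Z + 3*Z*(-5 + Z))
H(1/29)*(-4) = (9 - 12/29 + 3*(1/29)²)*(-4) = (9 - 12*1/29 + 3*(1/29)²)*(-4) = (9 - 12/29 + 3*(1/841))*(-4) = (9 - 12/29 + 3/841)*(-4) = (7224/841)*(-4) = -28896/841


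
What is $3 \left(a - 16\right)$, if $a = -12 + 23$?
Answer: $-15$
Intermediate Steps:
$a = 11$
$3 \left(a - 16\right) = 3 \left(11 - 16\right) = 3 \left(-5\right) = -15$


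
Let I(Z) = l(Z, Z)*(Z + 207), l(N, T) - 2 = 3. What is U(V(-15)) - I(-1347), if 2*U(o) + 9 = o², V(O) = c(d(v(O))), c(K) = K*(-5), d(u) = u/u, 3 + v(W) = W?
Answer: 5708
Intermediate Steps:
l(N, T) = 5 (l(N, T) = 2 + 3 = 5)
v(W) = -3 + W
d(u) = 1
c(K) = -5*K
V(O) = -5 (V(O) = -5*1 = -5)
I(Z) = 1035 + 5*Z (I(Z) = 5*(Z + 207) = 5*(207 + Z) = 1035 + 5*Z)
U(o) = -9/2 + o²/2
U(V(-15)) - I(-1347) = (-9/2 + (½)*(-5)²) - (1035 + 5*(-1347)) = (-9/2 + (½)*25) - (1035 - 6735) = (-9/2 + 25/2) - 1*(-5700) = 8 + 5700 = 5708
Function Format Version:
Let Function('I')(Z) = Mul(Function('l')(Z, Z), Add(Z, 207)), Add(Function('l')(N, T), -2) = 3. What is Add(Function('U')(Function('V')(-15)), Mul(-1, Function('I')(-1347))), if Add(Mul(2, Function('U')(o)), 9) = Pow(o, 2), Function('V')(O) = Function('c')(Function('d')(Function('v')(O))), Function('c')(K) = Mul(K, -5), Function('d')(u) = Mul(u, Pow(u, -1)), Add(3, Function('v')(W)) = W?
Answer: 5708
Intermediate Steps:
Function('l')(N, T) = 5 (Function('l')(N, T) = Add(2, 3) = 5)
Function('v')(W) = Add(-3, W)
Function('d')(u) = 1
Function('c')(K) = Mul(-5, K)
Function('V')(O) = -5 (Function('V')(O) = Mul(-5, 1) = -5)
Function('I')(Z) = Add(1035, Mul(5, Z)) (Function('I')(Z) = Mul(5, Add(Z, 207)) = Mul(5, Add(207, Z)) = Add(1035, Mul(5, Z)))
Function('U')(o) = Add(Rational(-9, 2), Mul(Rational(1, 2), Pow(o, 2)))
Add(Function('U')(Function('V')(-15)), Mul(-1, Function('I')(-1347))) = Add(Add(Rational(-9, 2), Mul(Rational(1, 2), Pow(-5, 2))), Mul(-1, Add(1035, Mul(5, -1347)))) = Add(Add(Rational(-9, 2), Mul(Rational(1, 2), 25)), Mul(-1, Add(1035, -6735))) = Add(Add(Rational(-9, 2), Rational(25, 2)), Mul(-1, -5700)) = Add(8, 5700) = 5708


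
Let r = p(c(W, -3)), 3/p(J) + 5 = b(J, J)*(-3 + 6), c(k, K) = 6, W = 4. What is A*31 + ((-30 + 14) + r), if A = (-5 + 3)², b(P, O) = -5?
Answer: 2157/20 ≈ 107.85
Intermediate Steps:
p(J) = -3/20 (p(J) = 3/(-5 - 5*(-3 + 6)) = 3/(-5 - 5*3) = 3/(-5 - 15) = 3/(-20) = 3*(-1/20) = -3/20)
r = -3/20 ≈ -0.15000
A = 4 (A = (-2)² = 4)
A*31 + ((-30 + 14) + r) = 4*31 + ((-30 + 14) - 3/20) = 124 + (-16 - 3/20) = 124 - 323/20 = 2157/20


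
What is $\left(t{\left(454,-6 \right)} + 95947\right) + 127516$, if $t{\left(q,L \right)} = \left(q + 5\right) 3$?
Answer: $224840$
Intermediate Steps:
$t{\left(q,L \right)} = 15 + 3 q$ ($t{\left(q,L \right)} = \left(5 + q\right) 3 = 15 + 3 q$)
$\left(t{\left(454,-6 \right)} + 95947\right) + 127516 = \left(\left(15 + 3 \cdot 454\right) + 95947\right) + 127516 = \left(\left(15 + 1362\right) + 95947\right) + 127516 = \left(1377 + 95947\right) + 127516 = 97324 + 127516 = 224840$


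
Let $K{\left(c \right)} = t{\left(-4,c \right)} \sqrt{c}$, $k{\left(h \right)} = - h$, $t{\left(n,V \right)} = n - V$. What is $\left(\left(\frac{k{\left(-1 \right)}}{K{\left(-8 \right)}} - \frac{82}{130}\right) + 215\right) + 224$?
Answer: $\frac{28494}{65} - \frac{i \sqrt{2}}{16} \approx 438.37 - 0.088388 i$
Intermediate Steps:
$K{\left(c \right)} = \sqrt{c} \left(-4 - c\right)$ ($K{\left(c \right)} = \left(-4 - c\right) \sqrt{c} = \sqrt{c} \left(-4 - c\right)$)
$\left(\left(\frac{k{\left(-1 \right)}}{K{\left(-8 \right)}} - \frac{82}{130}\right) + 215\right) + 224 = \left(\left(\frac{\left(-1\right) \left(-1\right)}{\sqrt{-8} \left(-4 - -8\right)} - \frac{82}{130}\right) + 215\right) + 224 = \left(\left(1 \frac{1}{2 i \sqrt{2} \left(-4 + 8\right)} - \frac{41}{65}\right) + 215\right) + 224 = \left(\left(1 \frac{1}{2 i \sqrt{2} \cdot 4} - \frac{41}{65}\right) + 215\right) + 224 = \left(\left(1 \frac{1}{8 i \sqrt{2}} - \frac{41}{65}\right) + 215\right) + 224 = \left(\left(1 \left(- \frac{i \sqrt{2}}{16}\right) - \frac{41}{65}\right) + 215\right) + 224 = \left(\left(- \frac{i \sqrt{2}}{16} - \frac{41}{65}\right) + 215\right) + 224 = \left(\left(- \frac{41}{65} - \frac{i \sqrt{2}}{16}\right) + 215\right) + 224 = \left(\frac{13934}{65} - \frac{i \sqrt{2}}{16}\right) + 224 = \frac{28494}{65} - \frac{i \sqrt{2}}{16}$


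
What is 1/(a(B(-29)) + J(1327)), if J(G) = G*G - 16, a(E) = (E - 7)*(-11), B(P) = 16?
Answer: 1/1760814 ≈ 5.6792e-7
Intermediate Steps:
a(E) = 77 - 11*E (a(E) = (-7 + E)*(-11) = 77 - 11*E)
J(G) = -16 + G**2 (J(G) = G**2 - 16 = -16 + G**2)
1/(a(B(-29)) + J(1327)) = 1/((77 - 11*16) + (-16 + 1327**2)) = 1/((77 - 176) + (-16 + 1760929)) = 1/(-99 + 1760913) = 1/1760814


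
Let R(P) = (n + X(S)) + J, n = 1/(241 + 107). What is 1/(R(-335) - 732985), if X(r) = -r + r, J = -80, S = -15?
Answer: -348/255106619 ≈ -1.3641e-6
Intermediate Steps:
n = 1/348 ≈ 0.0028736
X(r) = 0
R(P) = -27839/348 (R(P) = (1/348 + 0) - 80 = 1/348 - 80 = -27839/348)
1/(R(-335) - 732985) = 1/(-27839/348 - 732985) = 1/(-255106619/348) = -348/255106619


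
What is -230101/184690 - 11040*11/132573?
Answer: -17644644491/8161635790 ≈ -2.1619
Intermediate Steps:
-230101/184690 - 11040*11/132573 = -230101*1/184690 - 121440*1/132573 = -230101/184690 - 40480/44191 = -17644644491/8161635790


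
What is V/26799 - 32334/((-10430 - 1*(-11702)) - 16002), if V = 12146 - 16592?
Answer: 44501627/21930515 ≈ 2.0292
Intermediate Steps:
V = -4446
V/26799 - 32334/((-10430 - 1*(-11702)) - 16002) = -4446/26799 - 32334/((-10430 - 1*(-11702)) - 16002) = -4446*1/26799 - 32334/((-10430 + 11702) - 16002) = -1482/8933 - 32334/(1272 - 16002) = -1482/8933 - 32334/(-14730) = -1482/8933 - 32334*(-1/14730) = -1482/8933 + 5389/2455 = 44501627/21930515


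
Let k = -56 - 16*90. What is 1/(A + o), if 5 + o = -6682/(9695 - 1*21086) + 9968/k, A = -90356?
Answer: -2130117/192492445889 ≈ -1.1066e-5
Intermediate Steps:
k = -1496 (k = -56 - 1440 = -1496)
o = -23594237/2130117 (o = -5 + (-6682/(9695 - 1*21086) + 9968/(-1496)) = -5 + (-6682/(9695 - 21086) + 9968*(-1/1496)) = -5 + (-6682/(-11391) - 1246/187) = -5 + (-6682*(-1/11391) - 1246/187) = -5 + (6682/11391 - 1246/187) = -5 - 12943652/2130117 = -23594237/2130117 ≈ -11.076)
1/(A + o) = 1/(-90356 - 23594237/2130117) = 1/(-192492445889/2130117) = -2130117/192492445889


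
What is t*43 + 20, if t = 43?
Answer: 1869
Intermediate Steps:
t*43 + 20 = 43*43 + 20 = 1849 + 20 = 1869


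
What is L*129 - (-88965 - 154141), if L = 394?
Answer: 293932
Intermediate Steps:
L*129 - (-88965 - 154141) = 394*129 - (-88965 - 154141) = 50826 - 1*(-243106) = 50826 + 243106 = 293932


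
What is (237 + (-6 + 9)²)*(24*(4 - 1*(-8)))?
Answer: 70848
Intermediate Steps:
(237 + (-6 + 9)²)*(24*(4 - 1*(-8))) = (237 + 3²)*(24*(4 + 8)) = (237 + 9)*(24*12) = 246*288 = 70848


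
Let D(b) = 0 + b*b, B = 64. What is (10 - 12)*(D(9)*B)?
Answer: -10368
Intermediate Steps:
D(b) = b**2 (D(b) = 0 + b**2 = b**2)
(10 - 12)*(D(9)*B) = (10 - 12)*(9**2*64) = -162*64 = -2*5184 = -10368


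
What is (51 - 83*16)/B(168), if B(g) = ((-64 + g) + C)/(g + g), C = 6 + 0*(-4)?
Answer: -214536/55 ≈ -3900.7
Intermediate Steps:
C = 6 (C = 6 + 0 = 6)
B(g) = (-58 + g)/(2*g) (B(g) = ((-64 + g) + 6)/(g + g) = (-58 + g)/((2*g)) = (-58 + g)*(1/(2*g)) = (-58 + g)/(2*g))
(51 - 83*16)/B(168) = (51 - 83*16)/(((½)*(-58 + 168)/168)) = (51 - 1328)/(((½)*(1/168)*110)) = -1277/55/168 = -1277*168/55 = -214536/55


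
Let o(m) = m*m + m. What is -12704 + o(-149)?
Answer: 9348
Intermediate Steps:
o(m) = m + m² (o(m) = m² + m = m + m²)
-12704 + o(-149) = -12704 - 149*(1 - 149) = -12704 - 149*(-148) = -12704 + 22052 = 9348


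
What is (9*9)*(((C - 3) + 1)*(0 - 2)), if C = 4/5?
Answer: 972/5 ≈ 194.40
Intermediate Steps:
C = ⅘ (C = 4*(⅕) = ⅘ ≈ 0.80000)
(9*9)*(((C - 3) + 1)*(0 - 2)) = (9*9)*(((⅘ - 3) + 1)*(0 - 2)) = 81*((-11/5 + 1)*(-2)) = 81*(-6/5*(-2)) = 81*(12/5) = 972/5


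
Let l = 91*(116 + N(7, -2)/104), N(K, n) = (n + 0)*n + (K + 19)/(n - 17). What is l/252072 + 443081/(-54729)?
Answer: -104251797593/12944065248 ≈ -8.0540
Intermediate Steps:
N(K, n) = n**2 + (19 + K)/(-17 + n) (N(K, n) = n*n + (19 + K)/(-17 + n) = n**2 + (19 + K)/(-17 + n))
l = 802431/76 (l = 91*(116 + ((19 + 7 + (-2)**3 - 17*(-2)**2)/(-17 - 2))/104) = 91*(116 + ((19 + 7 - 8 - 17*4)/(-19))*(1/104)) = 91*(116 - (19 + 7 - 8 - 68)/19*(1/104)) = 91*(116 - 1/19*(-50)*(1/104)) = 91*(116 + (50/19)*(1/104)) = 91*(116 + 25/988) = 91*(114633/988) = 802431/76 ≈ 10558.)
l/252072 + 443081/(-54729) = (802431/76)/252072 + 443081/(-54729) = (802431/76)*(1/252072) + 443081*(-1/54729) = 89159/2128608 - 443081/54729 = -104251797593/12944065248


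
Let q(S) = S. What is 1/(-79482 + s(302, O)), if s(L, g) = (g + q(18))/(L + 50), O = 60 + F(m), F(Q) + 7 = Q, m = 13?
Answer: -88/6994395 ≈ -1.2581e-5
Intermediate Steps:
F(Q) = -7 + Q
O = 66 (O = 60 + (-7 + 13) = 60 + 6 = 66)
s(L, g) = (18 + g)/(50 + L) (s(L, g) = (g + 18)/(L + 50) = (18 + g)/(50 + L))
1/(-79482 + s(302, O)) = 1/(-79482 + (18 + 66)/(50 + 302)) = 1/(-79482 + 84/352) = 1/(-79482 + (1/352)*84) = 1/(-79482 + 21/88) = 1/(-6994395/88) = -88/6994395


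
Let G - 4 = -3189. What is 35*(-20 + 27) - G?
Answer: 3430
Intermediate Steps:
G = -3185 (G = 4 - 3189 = -3185)
35*(-20 + 27) - G = 35*(-20 + 27) - 1*(-3185) = 35*7 + 3185 = 245 + 3185 = 3430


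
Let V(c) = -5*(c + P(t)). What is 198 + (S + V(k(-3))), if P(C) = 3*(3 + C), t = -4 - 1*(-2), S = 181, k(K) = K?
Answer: 379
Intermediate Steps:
t = -2 (t = -4 + 2 = -2)
P(C) = 9 + 3*C
V(c) = -15 - 5*c (V(c) = -5*(c + (9 + 3*(-2))) = -5*(c + (9 - 6)) = -5*(c + 3) = -5*(3 + c) = -15 - 5*c)
198 + (S + V(k(-3))) = 198 + (181 + (-15 - 5*(-3))) = 198 + (181 + (-15 + 15)) = 198 + (181 + 0) = 198 + 181 = 379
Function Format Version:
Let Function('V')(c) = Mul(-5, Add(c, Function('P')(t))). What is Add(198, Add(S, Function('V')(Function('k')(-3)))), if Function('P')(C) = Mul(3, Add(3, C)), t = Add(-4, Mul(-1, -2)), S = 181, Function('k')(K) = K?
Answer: 379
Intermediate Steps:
t = -2 (t = Add(-4, 2) = -2)
Function('P')(C) = Add(9, Mul(3, C))
Function('V')(c) = Add(-15, Mul(-5, c)) (Function('V')(c) = Mul(-5, Add(c, Add(9, Mul(3, -2)))) = Mul(-5, Add(c, Add(9, -6))) = Mul(-5, Add(c, 3)) = Mul(-5, Add(3, c)) = Add(-15, Mul(-5, c)))
Add(198, Add(S, Function('V')(Function('k')(-3)))) = Add(198, Add(181, Add(-15, Mul(-5, -3)))) = Add(198, Add(181, Add(-15, 15))) = Add(198, Add(181, 0)) = Add(198, 181) = 379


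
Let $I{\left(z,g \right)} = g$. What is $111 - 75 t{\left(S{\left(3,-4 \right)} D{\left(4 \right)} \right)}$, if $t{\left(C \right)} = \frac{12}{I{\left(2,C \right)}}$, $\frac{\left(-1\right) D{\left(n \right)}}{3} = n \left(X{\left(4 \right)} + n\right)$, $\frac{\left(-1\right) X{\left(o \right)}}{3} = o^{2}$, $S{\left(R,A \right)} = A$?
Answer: $\frac{19611}{176} \approx 111.43$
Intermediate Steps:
$X{\left(o \right)} = - 3 o^{2}$
$D{\left(n \right)} = - 3 n \left(-48 + n\right)$ ($D{\left(n \right)} = - 3 n \left(- 3 \cdot 4^{2} + n\right) = - 3 n \left(\left(-3\right) 16 + n\right) = - 3 n \left(-48 + n\right)$)
$t{\left(C \right)} = \frac{12}{C}$
$111 - 75 t{\left(S{\left(3,-4 \right)} D{\left(4 \right)} \right)} = 111 - 75 \frac{12}{\left(-4\right) 3 \cdot 4 \left(48 - 4\right)} = 111 - 75 \frac{12}{\left(-4\right) 3 \cdot 4 \cdot 44} = 111 - 75 \frac{12}{\left(-4\right) 528} = 111 - 75 \frac{12}{-2112} = 111 - 75 \cdot 12 \left(- \frac{1}{2112}\right) = 111 - - \frac{75}{176} = 111 + \frac{75}{176} = \frac{19611}{176}$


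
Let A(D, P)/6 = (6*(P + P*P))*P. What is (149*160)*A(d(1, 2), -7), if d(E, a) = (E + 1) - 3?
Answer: -252322560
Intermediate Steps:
d(E, a) = -2 + E (d(E, a) = (1 + E) - 3 = -2 + E)
A(D, P) = 6*P*(6*P + 6*P**2) (A(D, P) = 6*((6*(P + P*P))*P) = 6*((6*(P + P**2))*P) = 6*((6*P + 6*P**2)*P) = 6*(P*(6*P + 6*P**2)) = 6*P*(6*P + 6*P**2))
(149*160)*A(d(1, 2), -7) = (149*160)*(36*(-7)**2*(1 - 7)) = 23840*(36*49*(-6)) = 23840*(-10584) = -252322560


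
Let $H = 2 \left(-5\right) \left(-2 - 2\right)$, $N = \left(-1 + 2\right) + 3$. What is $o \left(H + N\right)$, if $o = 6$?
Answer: $264$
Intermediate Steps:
$N = 4$ ($N = 1 + 3 = 4$)
$H = 40$ ($H = - 10 \left(-2 - 2\right) = \left(-10\right) \left(-4\right) = 40$)
$o \left(H + N\right) = 6 \left(40 + 4\right) = 6 \cdot 44 = 264$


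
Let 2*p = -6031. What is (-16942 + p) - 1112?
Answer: -42139/2 ≈ -21070.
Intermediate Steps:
p = -6031/2 (p = (½)*(-6031) = -6031/2 ≈ -3015.5)
(-16942 + p) - 1112 = (-16942 - 6031/2) - 1112 = -39915/2 - 1112 = -42139/2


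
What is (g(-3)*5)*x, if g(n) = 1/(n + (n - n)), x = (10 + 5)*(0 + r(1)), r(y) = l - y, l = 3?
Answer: -50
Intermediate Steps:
r(y) = 3 - y
x = 30 (x = (10 + 5)*(0 + (3 - 1*1)) = 15*(0 + (3 - 1)) = 15*(0 + 2) = 15*2 = 30)
g(n) = 1/n (g(n) = 1/(n + 0) = 1/n)
(g(-3)*5)*x = (5/(-3))*30 = -1/3*5*30 = -5/3*30 = -50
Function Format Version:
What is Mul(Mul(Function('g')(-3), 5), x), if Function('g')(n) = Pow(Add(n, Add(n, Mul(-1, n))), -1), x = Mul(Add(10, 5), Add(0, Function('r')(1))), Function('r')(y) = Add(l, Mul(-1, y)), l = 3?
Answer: -50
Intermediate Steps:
Function('r')(y) = Add(3, Mul(-1, y))
x = 30 (x = Mul(Add(10, 5), Add(0, Add(3, Mul(-1, 1)))) = Mul(15, Add(0, Add(3, -1))) = Mul(15, Add(0, 2)) = Mul(15, 2) = 30)
Function('g')(n) = Pow(n, -1) (Function('g')(n) = Pow(Add(n, 0), -1) = Pow(n, -1))
Mul(Mul(Function('g')(-3), 5), x) = Mul(Mul(Pow(-3, -1), 5), 30) = Mul(Mul(Rational(-1, 3), 5), 30) = Mul(Rational(-5, 3), 30) = -50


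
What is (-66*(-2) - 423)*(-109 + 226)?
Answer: -34047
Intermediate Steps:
(-66*(-2) - 423)*(-109 + 226) = (132 - 423)*117 = -291*117 = -34047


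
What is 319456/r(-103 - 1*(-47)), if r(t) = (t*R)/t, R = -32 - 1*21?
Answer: -319456/53 ≈ -6027.5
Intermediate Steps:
R = -53 (R = -32 - 21 = -53)
r(t) = -53 (r(t) = (t*(-53))/t = (-53*t)/t = -53)
319456/r(-103 - 1*(-47)) = 319456/(-53) = 319456*(-1/53) = -319456/53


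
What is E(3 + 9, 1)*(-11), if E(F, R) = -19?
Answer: 209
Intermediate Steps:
E(3 + 9, 1)*(-11) = -19*(-11) = 209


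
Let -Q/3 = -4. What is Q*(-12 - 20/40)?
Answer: -150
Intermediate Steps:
Q = 12 (Q = -3*(-4) = 12)
Q*(-12 - 20/40) = 12*(-12 - 20/40) = 12*(-12 - 20*1/40) = 12*(-12 - ½) = 12*(-25/2) = -150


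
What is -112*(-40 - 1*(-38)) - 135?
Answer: 89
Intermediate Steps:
-112*(-40 - 1*(-38)) - 135 = -112*(-40 + 38) - 135 = -112*(-2) - 135 = 224 - 135 = 89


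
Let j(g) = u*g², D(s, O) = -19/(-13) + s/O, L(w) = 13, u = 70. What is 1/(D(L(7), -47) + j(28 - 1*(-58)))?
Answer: 611/316327644 ≈ 1.9315e-6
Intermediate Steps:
D(s, O) = 19/13 + s/O (D(s, O) = -19*(-1/13) + s/O = 19/13 + s/O)
j(g) = 70*g²
1/(D(L(7), -47) + j(28 - 1*(-58))) = 1/((19/13 + 13/(-47)) + 70*(28 - 1*(-58))²) = 1/((19/13 + 13*(-1/47)) + 70*(28 + 58)²) = 1/((19/13 - 13/47) + 70*86²) = 1/(724/611 + 70*7396) = 1/(724/611 + 517720) = 1/(316327644/611) = 611/316327644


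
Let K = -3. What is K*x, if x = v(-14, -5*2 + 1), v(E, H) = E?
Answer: 42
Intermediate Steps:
x = -14
K*x = -3*(-14) = 42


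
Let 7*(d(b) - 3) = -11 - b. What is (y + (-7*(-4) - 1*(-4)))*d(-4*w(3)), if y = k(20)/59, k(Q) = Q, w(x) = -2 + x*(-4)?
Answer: -87768/413 ≈ -212.51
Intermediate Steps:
w(x) = -2 - 4*x
y = 20/59 ≈ 0.33898
d(b) = 10/7 - b/7 (d(b) = 3 + (-11 - b)/7 = 3 + (-11/7 - b/7) = 10/7 - b/7)
(y + (-7*(-4) - 1*(-4)))*d(-4*w(3)) = (20/59 + (-7*(-4) - 1*(-4)))*(10/7 - (-4)*(-2 - 4*3)/7) = (20/59 + (28 + 4))*(10/7 - (-4)*(-2 - 12)/7) = (20/59 + 32)*(10/7 - (-4)*(-14)/7) = 1908*(10/7 - ⅐*56)/59 = 1908*(10/7 - 8)/59 = (1908/59)*(-46/7) = -87768/413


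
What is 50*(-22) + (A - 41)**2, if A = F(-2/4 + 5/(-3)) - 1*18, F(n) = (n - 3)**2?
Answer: -73031/1296 ≈ -56.351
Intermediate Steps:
F(n) = (-3 + n)**2
A = 313/36 (A = (-3 + (-2/4 + 5/(-3)))**2 - 1*18 = (-3 + (-2*1/4 + 5*(-1/3)))**2 - 18 = (-3 + (-1/2 - 5/3))**2 - 18 = (-3 - 13/6)**2 - 18 = (-31/6)**2 - 18 = 961/36 - 18 = 313/36 ≈ 8.6944)
50*(-22) + (A - 41)**2 = 50*(-22) + (313/36 - 41)**2 = -1100 + (-1163/36)**2 = -1100 + 1352569/1296 = -73031/1296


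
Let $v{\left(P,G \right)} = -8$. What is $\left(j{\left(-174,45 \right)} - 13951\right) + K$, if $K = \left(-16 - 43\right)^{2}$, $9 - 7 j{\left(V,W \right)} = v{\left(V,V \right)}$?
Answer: $- \frac{73273}{7} \approx -10468.0$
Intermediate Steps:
$j{\left(V,W \right)} = \frac{17}{7}$ ($j{\left(V,W \right)} = \frac{9}{7} - - \frac{8}{7} = \frac{9}{7} + \frac{8}{7} = \frac{17}{7}$)
$K = 3481$ ($K = \left(-59\right)^{2} = 3481$)
$\left(j{\left(-174,45 \right)} - 13951\right) + K = \left(\frac{17}{7} - 13951\right) + 3481 = - \frac{97640}{7} + 3481 = - \frac{73273}{7}$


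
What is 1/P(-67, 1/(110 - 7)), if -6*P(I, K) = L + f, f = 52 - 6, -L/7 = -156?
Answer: -3/569 ≈ -0.0052724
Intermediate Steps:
L = 1092 (L = -7*(-156) = 1092)
f = 46
P(I, K) = -569/3 (P(I, K) = -(1092 + 46)/6 = -⅙*1138 = -569/3)
1/P(-67, 1/(110 - 7)) = 1/(-569/3) = -3/569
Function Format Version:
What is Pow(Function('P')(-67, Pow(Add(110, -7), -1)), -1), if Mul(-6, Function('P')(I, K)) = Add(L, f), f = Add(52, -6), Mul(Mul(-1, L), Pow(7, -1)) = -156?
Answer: Rational(-3, 569) ≈ -0.0052724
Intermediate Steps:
L = 1092 (L = Mul(-7, -156) = 1092)
f = 46
Function('P')(I, K) = Rational(-569, 3) (Function('P')(I, K) = Mul(Rational(-1, 6), Add(1092, 46)) = Mul(Rational(-1, 6), 1138) = Rational(-569, 3))
Pow(Function('P')(-67, Pow(Add(110, -7), -1)), -1) = Pow(Rational(-569, 3), -1) = Rational(-3, 569)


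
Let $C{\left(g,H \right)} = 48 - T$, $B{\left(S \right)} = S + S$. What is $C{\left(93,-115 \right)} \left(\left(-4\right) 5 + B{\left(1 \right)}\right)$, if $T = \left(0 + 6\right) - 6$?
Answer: $-864$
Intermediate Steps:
$B{\left(S \right)} = 2 S$
$T = 0$ ($T = 6 + \left(-9 + 3\right) = 6 - 6 = 0$)
$C{\left(g,H \right)} = 48$ ($C{\left(g,H \right)} = 48 - 0 = 48 + 0 = 48$)
$C{\left(93,-115 \right)} \left(\left(-4\right) 5 + B{\left(1 \right)}\right) = 48 \left(\left(-4\right) 5 + 2 \cdot 1\right) = 48 \left(-20 + 2\right) = 48 \left(-18\right) = -864$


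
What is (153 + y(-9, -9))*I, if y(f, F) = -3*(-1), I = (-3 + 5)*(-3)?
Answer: -936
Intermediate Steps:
I = -6 (I = 2*(-3) = -6)
y(f, F) = 3
(153 + y(-9, -9))*I = (153 + 3)*(-6) = 156*(-6) = -936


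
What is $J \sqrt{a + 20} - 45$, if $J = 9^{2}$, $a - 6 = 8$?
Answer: $-45 + 81 \sqrt{34} \approx 427.31$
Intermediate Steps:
$a = 14$ ($a = 6 + 8 = 14$)
$J = 81$
$J \sqrt{a + 20} - 45 = 81 \sqrt{14 + 20} - 45 = 81 \sqrt{34} - 45 = -45 + 81 \sqrt{34}$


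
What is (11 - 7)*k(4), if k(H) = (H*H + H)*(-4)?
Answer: -320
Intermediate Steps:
k(H) = -4*H - 4*H**2 (k(H) = (H**2 + H)*(-4) = (H + H**2)*(-4) = -4*H - 4*H**2)
(11 - 7)*k(4) = (11 - 7)*(-4*4*(1 + 4)) = 4*(-4*4*5) = 4*(-80) = -320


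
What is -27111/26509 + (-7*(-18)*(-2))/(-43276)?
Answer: -41663406/40971553 ≈ -1.0169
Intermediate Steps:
-27111/26509 + (-7*(-18)*(-2))/(-43276) = -27111*1/26509 + (126*(-2))*(-1/43276) = -3873/3787 - 252*(-1/43276) = -3873/3787 + 63/10819 = -41663406/40971553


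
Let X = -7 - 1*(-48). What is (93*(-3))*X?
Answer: -11439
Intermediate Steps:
X = 41 (X = -7 + 48 = 41)
(93*(-3))*X = (93*(-3))*41 = -279*41 = -11439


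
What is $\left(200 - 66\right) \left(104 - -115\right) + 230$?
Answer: $29576$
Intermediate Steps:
$\left(200 - 66\right) \left(104 - -115\right) + 230 = \left(200 - 66\right) \left(104 + 115\right) + 230 = 134 \cdot 219 + 230 = 29346 + 230 = 29576$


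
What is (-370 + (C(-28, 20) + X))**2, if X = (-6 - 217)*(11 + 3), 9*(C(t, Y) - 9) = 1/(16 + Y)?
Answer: 1273491937081/104976 ≈ 1.2131e+7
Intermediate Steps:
C(t, Y) = 9 + 1/(9*(16 + Y))
X = -3122 (X = -223*14 = -3122)
(-370 + (C(-28, 20) + X))**2 = (-370 + ((1297 + 81*20)/(9*(16 + 20)) - 3122))**2 = (-370 + ((1/9)*(1297 + 1620)/36 - 3122))**2 = (-370 + ((1/9)*(1/36)*2917 - 3122))**2 = (-370 + (2917/324 - 3122))**2 = (-370 - 1008611/324)**2 = (-1128491/324)**2 = 1273491937081/104976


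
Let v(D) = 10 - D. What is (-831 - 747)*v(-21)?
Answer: -48918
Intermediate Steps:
(-831 - 747)*v(-21) = (-831 - 747)*(10 - 1*(-21)) = -1578*(10 + 21) = -1578*31 = -48918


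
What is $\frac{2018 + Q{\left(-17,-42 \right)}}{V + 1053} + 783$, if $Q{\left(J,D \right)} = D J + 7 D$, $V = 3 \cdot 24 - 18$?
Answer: $\frac{869219}{1107} \approx 785.2$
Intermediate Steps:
$V = 54$ ($V = 72 - 18 = 54$)
$Q{\left(J,D \right)} = 7 D + D J$
$\frac{2018 + Q{\left(-17,-42 \right)}}{V + 1053} + 783 = \frac{2018 - 42 \left(7 - 17\right)}{54 + 1053} + 783 = \frac{2018 - -420}{1107} + 783 = \left(2018 + 420\right) \frac{1}{1107} + 783 = 2438 \cdot \frac{1}{1107} + 783 = \frac{2438}{1107} + 783 = \frac{869219}{1107}$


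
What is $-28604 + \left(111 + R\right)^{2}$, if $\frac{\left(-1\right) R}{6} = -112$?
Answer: $584485$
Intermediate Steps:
$R = 672$ ($R = \left(-6\right) \left(-112\right) = 672$)
$-28604 + \left(111 + R\right)^{2} = -28604 + \left(111 + 672\right)^{2} = -28604 + 783^{2} = -28604 + 613089 = 584485$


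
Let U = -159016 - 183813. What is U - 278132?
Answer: -620961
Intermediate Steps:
U = -342829
U - 278132 = -342829 - 278132 = -620961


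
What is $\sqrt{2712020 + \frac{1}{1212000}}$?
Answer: $\frac{\sqrt{9959513767203030}}{60600} \approx 1646.8$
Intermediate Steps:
$\sqrt{2712020 + \frac{1}{1212000}} = \sqrt{\frac{3286968240001}{1212000}} = \frac{\sqrt{9959513767203030}}{60600}$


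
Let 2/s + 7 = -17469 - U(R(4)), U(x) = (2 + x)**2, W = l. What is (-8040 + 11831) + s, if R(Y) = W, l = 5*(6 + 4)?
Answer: 38251189/10090 ≈ 3791.0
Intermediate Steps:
l = 50 (l = 5*10 = 50)
W = 50
R(Y) = 50
s = -1/10090 (s = 2/(-7 + (-17469 - (2 + 50)**2)) = 2/(-7 + (-17469 - 1*52**2)) = 2/(-7 + (-17469 - 1*2704)) = 2/(-7 + (-17469 - 2704)) = 2/(-7 - 20173) = 2/(-20180) = 2*(-1/20180) = -1/10090 ≈ -9.9108e-5)
(-8040 + 11831) + s = (-8040 + 11831) - 1/10090 = 3791 - 1/10090 = 38251189/10090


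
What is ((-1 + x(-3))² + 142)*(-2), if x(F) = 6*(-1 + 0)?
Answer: -382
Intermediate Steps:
x(F) = -6 (x(F) = 6*(-1) = -6)
((-1 + x(-3))² + 142)*(-2) = ((-1 - 6)² + 142)*(-2) = ((-7)² + 142)*(-2) = (49 + 142)*(-2) = 191*(-2) = -382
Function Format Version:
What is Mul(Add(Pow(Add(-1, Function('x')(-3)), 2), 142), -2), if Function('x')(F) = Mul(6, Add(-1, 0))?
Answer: -382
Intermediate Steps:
Function('x')(F) = -6 (Function('x')(F) = Mul(6, -1) = -6)
Mul(Add(Pow(Add(-1, Function('x')(-3)), 2), 142), -2) = Mul(Add(Pow(Add(-1, -6), 2), 142), -2) = Mul(Add(Pow(-7, 2), 142), -2) = Mul(Add(49, 142), -2) = Mul(191, -2) = -382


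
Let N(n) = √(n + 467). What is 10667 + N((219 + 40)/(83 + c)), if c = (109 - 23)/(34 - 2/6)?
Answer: 10667 + √35095473346/8641 ≈ 10689.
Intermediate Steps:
c = 258/101 (c = 86/(34 - 2*⅙) = 86/(34 - ⅓) = 86/(101/3) = 86*(3/101) = 258/101 ≈ 2.5545)
N(n) = √(467 + n)
10667 + N((219 + 40)/(83 + c)) = 10667 + √(467 + (219 + 40)/(83 + 258/101)) = 10667 + √(467 + 259/(8641/101)) = 10667 + √(467 + 259*(101/8641)) = 10667 + √(467 + 26159/8641) = 10667 + √(4061506/8641) = 10667 + √35095473346/8641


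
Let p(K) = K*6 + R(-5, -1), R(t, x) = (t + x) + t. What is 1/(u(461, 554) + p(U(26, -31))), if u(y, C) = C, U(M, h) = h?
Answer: 1/357 ≈ 0.0028011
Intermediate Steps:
R(t, x) = x + 2*t
p(K) = -11 + 6*K (p(K) = K*6 + (-1 + 2*(-5)) = 6*K + (-1 - 10) = 6*K - 11 = -11 + 6*K)
1/(u(461, 554) + p(U(26, -31))) = 1/(554 + (-11 + 6*(-31))) = 1/(554 + (-11 - 186)) = 1/(554 - 197) = 1/357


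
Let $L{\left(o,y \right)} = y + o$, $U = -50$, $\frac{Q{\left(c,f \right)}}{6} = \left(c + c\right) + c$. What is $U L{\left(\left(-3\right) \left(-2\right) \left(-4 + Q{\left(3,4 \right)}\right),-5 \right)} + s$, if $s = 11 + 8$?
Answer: $-14731$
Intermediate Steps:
$Q{\left(c,f \right)} = 18 c$ ($Q{\left(c,f \right)} = 6 \left(\left(c + c\right) + c\right) = 6 \left(2 c + c\right) = 6 \cdot 3 c = 18 c$)
$L{\left(o,y \right)} = o + y$
$s = 19$
$U L{\left(\left(-3\right) \left(-2\right) \left(-4 + Q{\left(3,4 \right)}\right),-5 \right)} + s = - 50 \left(\left(-3\right) \left(-2\right) \left(-4 + 18 \cdot 3\right) - 5\right) + 19 = - 50 \left(6 \left(-4 + 54\right) - 5\right) + 19 = - 50 \left(6 \cdot 50 - 5\right) + 19 = - 50 \left(300 - 5\right) + 19 = \left(-50\right) 295 + 19 = -14750 + 19 = -14731$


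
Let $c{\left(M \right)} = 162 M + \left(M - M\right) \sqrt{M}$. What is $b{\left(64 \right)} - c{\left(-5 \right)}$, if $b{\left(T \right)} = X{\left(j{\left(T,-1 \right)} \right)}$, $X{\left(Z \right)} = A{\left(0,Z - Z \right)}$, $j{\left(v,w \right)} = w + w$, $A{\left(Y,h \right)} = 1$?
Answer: $811$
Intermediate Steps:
$j{\left(v,w \right)} = 2 w$
$X{\left(Z \right)} = 1$
$b{\left(T \right)} = 1$
$c{\left(M \right)} = 162 M$ ($c{\left(M \right)} = 162 M + 0 \sqrt{M} = 162 M + 0 = 162 M$)
$b{\left(64 \right)} - c{\left(-5 \right)} = 1 - 162 \left(-5\right) = 1 - -810 = 1 + 810 = 811$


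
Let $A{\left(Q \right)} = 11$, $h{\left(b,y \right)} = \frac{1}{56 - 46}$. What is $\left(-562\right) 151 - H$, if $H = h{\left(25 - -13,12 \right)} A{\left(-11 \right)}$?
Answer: $- \frac{848631}{10} \approx -84863.0$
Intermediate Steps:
$h{\left(b,y \right)} = \frac{1}{10}$
$H = \frac{11}{10}$ ($H = \frac{1}{10} \cdot 11 = \frac{11}{10} \approx 1.1$)
$\left(-562\right) 151 - H = \left(-562\right) 151 - \frac{11}{10} = -84862 - \frac{11}{10} = - \frac{848631}{10}$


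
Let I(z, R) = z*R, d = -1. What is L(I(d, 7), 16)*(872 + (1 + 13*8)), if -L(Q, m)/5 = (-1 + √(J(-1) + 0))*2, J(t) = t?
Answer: 9770 - 9770*I ≈ 9770.0 - 9770.0*I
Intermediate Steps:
I(z, R) = R*z
L(Q, m) = 10 - 10*I (L(Q, m) = -5*(-1 + √(-1 + 0))*2 = -5*(-1 + √(-1))*2 = -5*(-1 + I)*2 = -5*(-2 + 2*I) = 10 - 10*I)
L(I(d, 7), 16)*(872 + (1 + 13*8)) = (10 - 10*I)*(872 + (1 + 13*8)) = (10 - 10*I)*(872 + (1 + 104)) = (10 - 10*I)*(872 + 105) = (10 - 10*I)*977 = 9770 - 9770*I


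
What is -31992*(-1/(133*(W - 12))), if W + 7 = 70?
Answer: 10664/2261 ≈ 4.7165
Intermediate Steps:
W = 63 (W = -7 + 70 = 63)
-31992*(-1/(133*(W - 12))) = -31992*(-1/(133*(63 - 12))) = -31992/((-133*51)) = -31992/(-6783) = -31992*(-1/6783) = 10664/2261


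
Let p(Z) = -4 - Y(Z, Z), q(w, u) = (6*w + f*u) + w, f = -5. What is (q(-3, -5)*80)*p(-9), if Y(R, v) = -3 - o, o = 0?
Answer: -320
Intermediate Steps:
Y(R, v) = -3 (Y(R, v) = -3 - 1*0 = -3 + 0 = -3)
q(w, u) = -5*u + 7*w (q(w, u) = (6*w - 5*u) + w = (-5*u + 6*w) + w = -5*u + 7*w)
p(Z) = -1 (p(Z) = -4 - 1*(-3) = -4 + 3 = -1)
(q(-3, -5)*80)*p(-9) = ((-5*(-5) + 7*(-3))*80)*(-1) = ((25 - 21)*80)*(-1) = (4*80)*(-1) = 320*(-1) = -320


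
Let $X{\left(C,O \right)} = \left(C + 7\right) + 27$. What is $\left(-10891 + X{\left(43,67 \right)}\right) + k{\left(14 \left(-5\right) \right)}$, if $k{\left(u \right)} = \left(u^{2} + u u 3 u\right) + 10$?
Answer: $-1034904$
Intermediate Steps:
$X{\left(C,O \right)} = 34 + C$ ($X{\left(C,O \right)} = \left(7 + C\right) + 27 = 34 + C$)
$k{\left(u \right)} = 10 + u^{2} + 3 u^{3}$ ($k{\left(u \right)} = \left(u^{2} + u^{2} \cdot 3 u\right) + 10 = \left(u^{2} + 3 u^{2} u\right) + 10 = \left(u^{2} + 3 u^{3}\right) + 10 = 10 + u^{2} + 3 u^{3}$)
$\left(-10891 + X{\left(43,67 \right)}\right) + k{\left(14 \left(-5\right) \right)} = \left(-10891 + \left(34 + 43\right)\right) + \left(10 + \left(14 \left(-5\right)\right)^{2} + 3 \left(14 \left(-5\right)\right)^{3}\right) = \left(-10891 + 77\right) + \left(10 + \left(-70\right)^{2} + 3 \left(-70\right)^{3}\right) = -10814 + \left(10 + 4900 + 3 \left(-343000\right)\right) = -10814 + \left(10 + 4900 - 1029000\right) = -10814 - 1024090 = -1034904$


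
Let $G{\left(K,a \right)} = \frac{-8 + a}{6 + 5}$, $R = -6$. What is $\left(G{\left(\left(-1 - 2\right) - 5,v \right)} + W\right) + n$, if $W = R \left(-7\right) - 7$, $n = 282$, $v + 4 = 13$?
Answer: $\frac{3488}{11} \approx 317.09$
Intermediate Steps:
$v = 9$ ($v = -4 + 13 = 9$)
$W = 35$ ($W = \left(-6\right) \left(-7\right) - 7 = 42 - 7 = 35$)
$G{\left(K,a \right)} = - \frac{8}{11} + \frac{a}{11}$ ($G{\left(K,a \right)} = \frac{-8 + a}{11} = \left(-8 + a\right) \frac{1}{11} = - \frac{8}{11} + \frac{a}{11}$)
$\left(G{\left(\left(-1 - 2\right) - 5,v \right)} + W\right) + n = \left(\left(- \frac{8}{11} + \frac{1}{11} \cdot 9\right) + 35\right) + 282 = \left(\left(- \frac{8}{11} + \frac{9}{11}\right) + 35\right) + 282 = \left(\frac{1}{11} + 35\right) + 282 = \frac{386}{11} + 282 = \frac{3488}{11}$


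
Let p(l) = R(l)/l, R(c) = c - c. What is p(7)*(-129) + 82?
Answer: 82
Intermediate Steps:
R(c) = 0
p(l) = 0 (p(l) = 0/l = 0)
p(7)*(-129) + 82 = 0*(-129) + 82 = 0 + 82 = 82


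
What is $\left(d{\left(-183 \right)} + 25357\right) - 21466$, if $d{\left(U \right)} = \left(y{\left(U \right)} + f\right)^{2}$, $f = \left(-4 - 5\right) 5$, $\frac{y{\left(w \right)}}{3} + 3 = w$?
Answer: $367500$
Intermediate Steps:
$y{\left(w \right)} = -9 + 3 w$
$f = -45$ ($f = \left(-4 - 5\right) 5 = \left(-9\right) 5 = -45$)
$d{\left(U \right)} = \left(-54 + 3 U\right)^{2}$ ($d{\left(U \right)} = \left(\left(-9 + 3 U\right) - 45\right)^{2} = \left(-54 + 3 U\right)^{2}$)
$\left(d{\left(-183 \right)} + 25357\right) - 21466 = \left(9 \left(-18 - 183\right)^{2} + 25357\right) - 21466 = \left(9 \left(-201\right)^{2} + 25357\right) - 21466 = \left(9 \cdot 40401 + 25357\right) - 21466 = \left(363609 + 25357\right) - 21466 = 388966 - 21466 = 367500$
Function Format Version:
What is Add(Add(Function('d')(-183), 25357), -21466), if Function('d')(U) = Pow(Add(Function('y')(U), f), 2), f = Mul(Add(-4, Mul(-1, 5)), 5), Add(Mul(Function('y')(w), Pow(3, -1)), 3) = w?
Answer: 367500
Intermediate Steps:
Function('y')(w) = Add(-9, Mul(3, w))
f = -45 (f = Mul(Add(-4, -5), 5) = Mul(-9, 5) = -45)
Function('d')(U) = Pow(Add(-54, Mul(3, U)), 2) (Function('d')(U) = Pow(Add(Add(-9, Mul(3, U)), -45), 2) = Pow(Add(-54, Mul(3, U)), 2))
Add(Add(Function('d')(-183), 25357), -21466) = Add(Add(Mul(9, Pow(Add(-18, -183), 2)), 25357), -21466) = Add(Add(Mul(9, Pow(-201, 2)), 25357), -21466) = Add(Add(Mul(9, 40401), 25357), -21466) = Add(Add(363609, 25357), -21466) = Add(388966, -21466) = 367500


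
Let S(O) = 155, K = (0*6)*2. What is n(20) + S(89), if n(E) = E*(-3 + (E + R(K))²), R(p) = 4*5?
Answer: 32095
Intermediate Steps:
K = 0 (K = 0*2 = 0)
R(p) = 20
n(E) = E*(-3 + (20 + E)²) (n(E) = E*(-3 + (E + 20)²) = E*(-3 + (20 + E)²))
n(20) + S(89) = 20*(-3 + (20 + 20)²) + 155 = 20*(-3 + 40²) + 155 = 20*(-3 + 1600) + 155 = 20*1597 + 155 = 31940 + 155 = 32095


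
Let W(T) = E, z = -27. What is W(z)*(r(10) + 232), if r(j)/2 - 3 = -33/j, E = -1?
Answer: -1157/5 ≈ -231.40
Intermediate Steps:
r(j) = 6 - 66/j (r(j) = 6 + 2*(-33/j) = 6 - 66/j)
W(T) = -1
W(z)*(r(10) + 232) = -((6 - 66/10) + 232) = -((6 - 66*⅒) + 232) = -((6 - 33/5) + 232) = -(-⅗ + 232) = -1*1157/5 = -1157/5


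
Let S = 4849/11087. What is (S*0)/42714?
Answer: 0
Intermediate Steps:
S = 4849/11087 (S = 4849*(1/11087) = 4849/11087 ≈ 0.43736)
(S*0)/42714 = ((4849/11087)*0)/42714 = 0*(1/42714) = 0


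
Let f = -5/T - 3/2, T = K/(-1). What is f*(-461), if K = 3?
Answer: -461/6 ≈ -76.833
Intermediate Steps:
T = -3 (T = 3/(-1) = 3*(-1) = -3)
f = ⅙ (f = -5/(-3) - 3/2 = -5*(-⅓) - 3*½ = 5/3 - 3/2 = ⅙ ≈ 0.16667)
f*(-461) = (⅙)*(-461) = -461/6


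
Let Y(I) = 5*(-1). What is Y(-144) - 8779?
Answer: -8784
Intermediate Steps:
Y(I) = -5
Y(-144) - 8779 = -5 - 8779 = -8784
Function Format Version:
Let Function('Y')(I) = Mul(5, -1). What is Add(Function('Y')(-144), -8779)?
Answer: -8784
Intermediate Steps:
Function('Y')(I) = -5
Add(Function('Y')(-144), -8779) = Add(-5, -8779) = -8784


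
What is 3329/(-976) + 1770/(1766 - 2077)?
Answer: -2762839/303536 ≈ -9.1022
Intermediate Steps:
3329/(-976) + 1770/(1766 - 2077) = 3329*(-1/976) + 1770/(-311) = -3329/976 + 1770*(-1/311) = -3329/976 - 1770/311 = -2762839/303536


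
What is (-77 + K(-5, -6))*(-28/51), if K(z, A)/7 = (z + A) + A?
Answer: 5488/51 ≈ 107.61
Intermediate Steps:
K(z, A) = 7*z + 14*A (K(z, A) = 7*((z + A) + A) = 7*((A + z) + A) = 7*(z + 2*A) = 7*z + 14*A)
(-77 + K(-5, -6))*(-28/51) = (-77 + (7*(-5) + 14*(-6)))*(-28/51) = (-77 + (-35 - 84))*(-28*1/51) = (-77 - 119)*(-28/51) = -196*(-28/51) = 5488/51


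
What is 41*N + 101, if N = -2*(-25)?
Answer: 2151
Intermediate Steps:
N = 50
41*N + 101 = 41*50 + 101 = 2050 + 101 = 2151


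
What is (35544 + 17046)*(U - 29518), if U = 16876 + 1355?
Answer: -593583330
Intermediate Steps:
U = 18231
(35544 + 17046)*(U - 29518) = (35544 + 17046)*(18231 - 29518) = 52590*(-11287) = -593583330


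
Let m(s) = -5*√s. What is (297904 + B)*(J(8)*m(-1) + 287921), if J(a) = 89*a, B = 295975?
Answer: 170990235559 - 2114209240*I ≈ 1.7099e+11 - 2.1142e+9*I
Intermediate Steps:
(297904 + B)*(J(8)*m(-1) + 287921) = (297904 + 295975)*((89*8)*(-5*I) + 287921) = 593879*(712*(-5*I) + 287921) = 593879*(-3560*I + 287921) = 593879*(287921 - 3560*I) = 170990235559 - 2114209240*I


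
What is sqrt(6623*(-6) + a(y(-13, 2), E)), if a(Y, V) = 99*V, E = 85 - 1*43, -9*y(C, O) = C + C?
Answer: 2*I*sqrt(8895) ≈ 188.63*I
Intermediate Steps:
y(C, O) = -2*C/9 (y(C, O) = -(C + C)/9 = -2*C/9)
E = 42 (E = 85 - 43 = 42)
sqrt(6623*(-6) + a(y(-13, 2), E)) = sqrt(6623*(-6) + 99*42) = sqrt(-39738 + 4158) = sqrt(-35580) = 2*I*sqrt(8895)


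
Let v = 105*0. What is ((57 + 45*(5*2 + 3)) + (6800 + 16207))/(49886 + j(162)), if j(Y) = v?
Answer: 23649/49886 ≈ 0.47406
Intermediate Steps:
v = 0
j(Y) = 0
((57 + 45*(5*2 + 3)) + (6800 + 16207))/(49886 + j(162)) = ((57 + 45*(5*2 + 3)) + (6800 + 16207))/(49886 + 0) = ((57 + 45*(10 + 3)) + 23007)/49886 = ((57 + 45*13) + 23007)*(1/49886) = ((57 + 585) + 23007)*(1/49886) = (642 + 23007)*(1/49886) = 23649*(1/49886) = 23649/49886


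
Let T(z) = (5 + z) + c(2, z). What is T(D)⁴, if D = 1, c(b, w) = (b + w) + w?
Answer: 10000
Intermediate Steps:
c(b, w) = b + 2*w
T(z) = 7 + 3*z (T(z) = (5 + z) + (2 + 2*z) = 7 + 3*z)
T(D)⁴ = (7 + 3*1)⁴ = (7 + 3)⁴ = 10⁴ = 10000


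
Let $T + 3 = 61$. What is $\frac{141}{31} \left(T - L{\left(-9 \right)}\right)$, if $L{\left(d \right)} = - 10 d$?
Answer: $- \frac{4512}{31} \approx -145.55$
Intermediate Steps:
$T = 58$ ($T = -3 + 61 = 58$)
$\frac{141}{31} \left(T - L{\left(-9 \right)}\right) = \frac{141}{31} \left(58 - \left(-10\right) \left(-9\right)\right) = 141 \cdot \frac{1}{31} \left(58 - 90\right) = \frac{141 \left(58 - 90\right)}{31} = \frac{141}{31} \left(-32\right) = - \frac{4512}{31}$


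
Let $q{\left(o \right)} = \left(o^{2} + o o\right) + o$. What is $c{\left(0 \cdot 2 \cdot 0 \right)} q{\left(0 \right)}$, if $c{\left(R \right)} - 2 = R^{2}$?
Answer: $0$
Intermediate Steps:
$c{\left(R \right)} = 2 + R^{2}$
$q{\left(o \right)} = o + 2 o^{2}$ ($q{\left(o \right)} = \left(o^{2} + o^{2}\right) + o = 2 o^{2} + o = o + 2 o^{2}$)
$c{\left(0 \cdot 2 \cdot 0 \right)} q{\left(0 \right)} = \left(2 + \left(0 \cdot 2 \cdot 0\right)^{2}\right) 0 \left(1 + 2 \cdot 0\right) = \left(2 + \left(0 \cdot 0\right)^{2}\right) 0 \left(1 + 0\right) = \left(2 + 0^{2}\right) 0 \cdot 1 = \left(2 + 0\right) 0 = 2 \cdot 0 = 0$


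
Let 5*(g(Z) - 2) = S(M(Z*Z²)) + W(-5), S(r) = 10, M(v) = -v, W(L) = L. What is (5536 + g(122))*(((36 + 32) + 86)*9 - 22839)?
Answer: -118828167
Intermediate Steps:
g(Z) = 3 (g(Z) = 2 + (10 - 5)/5 = 2 + (⅕)*5 = 2 + 1 = 3)
(5536 + g(122))*(((36 + 32) + 86)*9 - 22839) = (5536 + 3)*(((36 + 32) + 86)*9 - 22839) = 5539*((68 + 86)*9 - 22839) = 5539*(154*9 - 22839) = 5539*(1386 - 22839) = 5539*(-21453) = -118828167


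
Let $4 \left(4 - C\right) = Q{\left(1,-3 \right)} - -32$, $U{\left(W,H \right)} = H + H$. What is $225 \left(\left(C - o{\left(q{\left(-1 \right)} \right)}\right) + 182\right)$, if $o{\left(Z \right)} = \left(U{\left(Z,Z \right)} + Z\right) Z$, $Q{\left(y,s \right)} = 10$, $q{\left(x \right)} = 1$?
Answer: $\frac{77625}{2} \approx 38813.0$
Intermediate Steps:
$U{\left(W,H \right)} = 2 H$
$o{\left(Z \right)} = 3 Z^{2}$ ($o{\left(Z \right)} = \left(2 Z + Z\right) Z = 3 Z Z = 3 Z^{2}$)
$C = - \frac{13}{2}$ ($C = 4 - \frac{10 - -32}{4} = 4 - \frac{10 + \left(-17 + 49\right)}{4} = 4 - \frac{10 + 32}{4} = 4 - \frac{21}{2} = - \frac{13}{2} \approx -6.5$)
$225 \left(\left(C - o{\left(q{\left(-1 \right)} \right)}\right) + 182\right) = 225 \left(\left(- \frac{13}{2} - 3 \cdot 1^{2}\right) + 182\right) = 225 \left(\left(- \frac{13}{2} - 3 \cdot 1\right) + 182\right) = 225 \left(\left(- \frac{13}{2} - 3\right) + 182\right) = 225 \left(- \frac{19}{2} + 182\right) = 225 \cdot \frac{345}{2} = \frac{77625}{2}$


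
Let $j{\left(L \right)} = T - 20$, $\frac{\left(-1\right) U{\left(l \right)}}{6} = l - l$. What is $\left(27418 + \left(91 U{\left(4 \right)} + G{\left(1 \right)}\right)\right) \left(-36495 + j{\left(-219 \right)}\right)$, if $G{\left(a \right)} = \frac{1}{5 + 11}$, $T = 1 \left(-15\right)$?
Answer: $- \frac{8012654585}{8} \approx -1.0016 \cdot 10^{9}$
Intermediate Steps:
$T = -15$
$U{\left(l \right)} = 0$ ($U{\left(l \right)} = - 6 \left(l - l\right) = \left(-6\right) 0 = 0$)
$j{\left(L \right)} = -35$ ($j{\left(L \right)} = -15 - 20 = -35$)
$G{\left(a \right)} = \frac{1}{16}$
$\left(27418 + \left(91 U{\left(4 \right)} + G{\left(1 \right)}\right)\right) \left(-36495 + j{\left(-219 \right)}\right) = \left(27418 + \left(91 \cdot 0 + \frac{1}{16}\right)\right) \left(-36495 - 35\right) = \left(27418 + \left(0 + \frac{1}{16}\right)\right) \left(-36530\right) = \left(27418 + \frac{1}{16}\right) \left(-36530\right) = \frac{438689}{16} \left(-36530\right) = - \frac{8012654585}{8}$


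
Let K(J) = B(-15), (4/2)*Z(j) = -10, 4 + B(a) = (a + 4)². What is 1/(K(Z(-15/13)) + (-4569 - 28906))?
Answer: -1/33358 ≈ -2.9978e-5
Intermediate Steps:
B(a) = -4 + (4 + a)² (B(a) = -4 + (a + 4)² = -4 + (4 + a)²)
Z(j) = -5 (Z(j) = (½)*(-10) = -5)
K(J) = 117 (K(J) = -4 + (4 - 15)² = -4 + (-11)² = -4 + 121 = 117)
1/(K(Z(-15/13)) + (-4569 - 28906)) = 1/(117 + (-4569 - 28906)) = 1/(117 - 33475) = 1/(-33358) = -1/33358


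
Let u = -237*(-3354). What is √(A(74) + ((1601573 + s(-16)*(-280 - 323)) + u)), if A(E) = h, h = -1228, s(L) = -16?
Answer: √2404891 ≈ 1550.8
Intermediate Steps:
u = 794898
A(E) = -1228
√(A(74) + ((1601573 + s(-16)*(-280 - 323)) + u)) = √(-1228 + ((1601573 - 16*(-280 - 323)) + 794898)) = √(-1228 + ((1601573 - 16*(-603)) + 794898)) = √(-1228 + ((1601573 + 9648) + 794898)) = √(-1228 + (1611221 + 794898)) = √(-1228 + 2406119) = √2404891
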